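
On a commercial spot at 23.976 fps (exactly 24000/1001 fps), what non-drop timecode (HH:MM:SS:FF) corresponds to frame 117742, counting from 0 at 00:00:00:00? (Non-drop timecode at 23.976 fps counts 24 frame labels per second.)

01:21:45:22

117742 ÷ 24 = 4905 full seconds, remainder 22 frames.
4905 s = 1 h 21 min 45 s.
Timecode: 01:21:45:22.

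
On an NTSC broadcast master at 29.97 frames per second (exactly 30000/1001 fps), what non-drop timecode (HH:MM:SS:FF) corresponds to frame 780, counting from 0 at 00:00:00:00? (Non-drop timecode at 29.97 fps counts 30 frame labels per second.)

00:00:26:00

780 ÷ 30 = 26 full seconds, remainder 0 frames.
26 s = 0 h 0 min 26 s.
Timecode: 00:00:26:00.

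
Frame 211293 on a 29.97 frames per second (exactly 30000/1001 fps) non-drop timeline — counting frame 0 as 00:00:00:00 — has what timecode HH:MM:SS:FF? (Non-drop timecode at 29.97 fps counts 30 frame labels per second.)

211293 ÷ 30 = 7043 full seconds, remainder 3 frames.
7043 s = 1 h 57 min 23 s.
Timecode: 01:57:23:03.

01:57:23:03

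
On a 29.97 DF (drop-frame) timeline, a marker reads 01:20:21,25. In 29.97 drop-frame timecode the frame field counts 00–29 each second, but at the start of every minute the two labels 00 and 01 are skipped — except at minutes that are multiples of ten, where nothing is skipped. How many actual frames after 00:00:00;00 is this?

144511

As if non-drop at 30 labels/s: (1 × 3600 + 20 × 60 + 21) × 30 + 25 = 144655.
Minute boundaries passed: 80; those not divisible by 10: 80 − 8 = 72; dropped labels = 2 × 72 = 144.
Actual frame index = 144655 − 144 = 144511.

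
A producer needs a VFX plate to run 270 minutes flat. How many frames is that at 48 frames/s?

777600 frames

270 min = 16200 s.
Frames = 16200 × 48 = 777600.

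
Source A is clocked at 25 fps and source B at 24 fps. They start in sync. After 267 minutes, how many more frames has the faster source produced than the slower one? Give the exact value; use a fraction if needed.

267 min = 16020 s.
A emits 25 × 16020 = 400500 frames; B emits 24 × 16020 = 384480.
Difference = 16020 frames; B is behind A.

16020 frames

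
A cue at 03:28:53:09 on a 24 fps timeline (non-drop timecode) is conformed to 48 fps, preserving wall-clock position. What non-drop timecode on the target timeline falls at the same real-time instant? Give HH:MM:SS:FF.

Source frame index: (3×3600 + 28×60 + 53) × 24 + 9 = 300801.
Real time: 300801 / (24) = 100267/8 s.
Target frame: (100267/8) × (48) = 601602.
At 48 labels/s: frame 601602 → 03:28:53:18.

03:28:53:18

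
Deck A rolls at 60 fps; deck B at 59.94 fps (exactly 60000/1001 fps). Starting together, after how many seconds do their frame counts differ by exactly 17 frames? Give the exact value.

17017/60 seconds

The gap grows by |60000/1001 − 60| = 60/1001 frames per second.
Time for a 17-frame gap: 17 ÷ (60/1001) = 17017/60 s.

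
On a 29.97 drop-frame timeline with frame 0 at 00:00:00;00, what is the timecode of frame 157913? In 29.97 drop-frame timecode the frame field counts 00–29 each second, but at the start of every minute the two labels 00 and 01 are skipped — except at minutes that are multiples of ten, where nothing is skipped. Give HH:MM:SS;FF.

01:27:49;01

Each 10-minute DF block holds 10 × 60 × 30 − 9 × 2 = 17982 frames. 157913 ÷ 17982 → 8 full blocks, remainder 14057.
Within the partial block the first minute is 1800 frames and each further minute 1798, so 7 further minute boundaries passed. Total skipped labels = 18 × 8 + 2 × 7 = 158.
Non-drop label index = 157913 + 158 = 158071; at 30 labels/s that is 01:27:49:01, i.e. DF 01:27:49;01.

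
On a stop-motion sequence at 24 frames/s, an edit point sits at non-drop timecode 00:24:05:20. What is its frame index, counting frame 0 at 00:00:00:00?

Total seconds to the label: (0 × 3600 + 24 × 60 + 5) = 1445.
Frame index = 1445 × 24 + 20 = 34700.

34700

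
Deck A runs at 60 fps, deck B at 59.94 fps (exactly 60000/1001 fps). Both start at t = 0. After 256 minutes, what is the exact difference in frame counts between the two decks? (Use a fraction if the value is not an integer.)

256 min = 15360 s.
A emits 60 × 15360 = 921600 frames; B emits 60000/1001 × 15360 = 921600000/1001.
Difference = 921600/1001 frames (≈ 920.6793); B is behind A.

921600/1001 frames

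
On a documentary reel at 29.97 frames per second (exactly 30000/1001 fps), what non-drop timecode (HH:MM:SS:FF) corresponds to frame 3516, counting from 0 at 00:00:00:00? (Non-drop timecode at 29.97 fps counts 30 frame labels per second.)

00:01:57:06

3516 ÷ 30 = 117 full seconds, remainder 6 frames.
117 s = 0 h 1 min 57 s.
Timecode: 00:01:57:06.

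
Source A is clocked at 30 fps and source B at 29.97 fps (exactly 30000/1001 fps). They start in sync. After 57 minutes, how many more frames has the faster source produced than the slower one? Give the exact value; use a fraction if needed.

102600/1001 frames

57 min = 3420 s.
A emits 30 × 3420 = 102600 frames; B emits 30000/1001 × 3420 = 102600000/1001.
Difference = 102600/1001 frames (≈ 102.4975); B is behind A.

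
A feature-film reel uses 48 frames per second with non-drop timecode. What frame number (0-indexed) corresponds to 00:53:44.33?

frame 154785

Total seconds to the label: (0 × 3600 + 53 × 60 + 44) = 3224.
Frame index = 3224 × 48 + 33 = 154785.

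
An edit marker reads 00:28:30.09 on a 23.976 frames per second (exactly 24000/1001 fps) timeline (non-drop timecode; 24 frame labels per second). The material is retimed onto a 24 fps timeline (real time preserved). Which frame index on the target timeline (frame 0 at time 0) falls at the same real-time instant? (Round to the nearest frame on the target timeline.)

Source frame index: (0×3600 + 28×60 + 30) × 24 + 9 = 41049.
Real time: 41049 / (24000/1001) = 13696683/8000 s.
Target frame: (13696683/8000) × (24) = 41090049/1000 ≈ 41090.049 → 41090.

frame 41090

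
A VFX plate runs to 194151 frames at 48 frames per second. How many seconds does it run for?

4044.8125 seconds

Running time = 194151 / (48) = 4044.8125 s.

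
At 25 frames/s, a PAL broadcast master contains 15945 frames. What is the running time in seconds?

Running time = 15945 / (25) = 637.8 s.

637.8 seconds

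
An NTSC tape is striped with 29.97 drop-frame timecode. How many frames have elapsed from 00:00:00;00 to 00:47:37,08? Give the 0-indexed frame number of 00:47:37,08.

Complete 10-minute blocks: 4, each 17982 frames → 71928.
Remaining 7 whole minutes in the current block: 1800 + 6 × 1798 = 12588 frames.
Within the current minute: 37 × 30 + 8 − 2 = 1116 (labels ;00/;01 skipped at this minute). Total = 71928 + 12588 + 1116 = 85632.

85632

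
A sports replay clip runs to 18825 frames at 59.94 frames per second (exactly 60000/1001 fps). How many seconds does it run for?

Running time = 18825 / (60000/1001) = 314.06375 s.

314.06375 seconds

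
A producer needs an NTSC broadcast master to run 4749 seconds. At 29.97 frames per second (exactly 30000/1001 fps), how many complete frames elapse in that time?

Frames = 4749 × 30000/1001 = 142470000/1001 ≈ 142327.6723.
Complete frames: 142327.

142327 frames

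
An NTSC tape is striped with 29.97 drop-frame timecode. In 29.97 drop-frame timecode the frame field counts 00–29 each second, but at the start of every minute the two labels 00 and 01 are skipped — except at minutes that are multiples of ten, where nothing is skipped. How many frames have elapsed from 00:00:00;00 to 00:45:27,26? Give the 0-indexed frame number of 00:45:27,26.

81754

As if non-drop at 30 labels/s: (0 × 3600 + 45 × 60 + 27) × 30 + 26 = 81836.
Minute boundaries passed: 45; those not divisible by 10: 45 − 4 = 41; dropped labels = 2 × 41 = 82.
Actual frame index = 81836 − 82 = 81754.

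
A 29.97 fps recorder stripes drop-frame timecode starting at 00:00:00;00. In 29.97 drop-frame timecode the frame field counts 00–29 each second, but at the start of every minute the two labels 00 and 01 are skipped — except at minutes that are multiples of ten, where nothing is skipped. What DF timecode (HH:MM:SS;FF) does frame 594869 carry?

05:30:48;23

Each 10-minute DF block holds 10 × 60 × 30 − 9 × 2 = 17982 frames. 594869 ÷ 17982 → 33 full blocks, remainder 1463.
Within the partial block the first minute is 1800 frames and each further minute 1798, so 0 further minute boundaries passed. Total skipped labels = 18 × 33 + 2 × 0 = 594.
Non-drop label index = 594869 + 594 = 595463; at 30 labels/s that is 05:30:48:23, i.e. DF 05:30:48;23.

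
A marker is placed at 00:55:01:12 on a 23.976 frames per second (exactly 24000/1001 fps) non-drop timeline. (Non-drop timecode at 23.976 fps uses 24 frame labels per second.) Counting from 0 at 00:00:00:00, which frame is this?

Total seconds to the label: (0 × 3600 + 55 × 60 + 1) = 3301.
Frame index = 3301 × 24 + 12 = 79236.

79236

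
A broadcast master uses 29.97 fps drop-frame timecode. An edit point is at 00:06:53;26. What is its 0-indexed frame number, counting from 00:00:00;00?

As if non-drop at 30 labels/s: (0 × 3600 + 6 × 60 + 53) × 30 + 26 = 12416.
Minute boundaries passed: 6; those not divisible by 10: 6 − 0 = 6; dropped labels = 2 × 6 = 12.
Actual frame index = 12416 − 12 = 12404.

12404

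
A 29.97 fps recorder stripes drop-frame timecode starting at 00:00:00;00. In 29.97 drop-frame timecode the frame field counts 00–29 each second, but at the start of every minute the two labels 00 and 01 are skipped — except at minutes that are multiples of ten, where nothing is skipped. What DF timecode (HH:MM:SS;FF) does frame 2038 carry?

Ten DF minutes hold 17982 frames, so frame 2038 lies in block 0 (frames 0–17981) with 2038 frames into that block.
The block's first minute is 1800 frames and the rest 1798 each; 2038 frames reaches minute 1, so 0 × 18 + 1 × 2 = 2 labels have been skipped so far.
Adding those back, label number 2038 + 2 = 2040 at 30 labels/s is 68 s + 0 f = 0 h 1 min 8 s frame 0, i.e. 00:01:08;00.

00:01:08;00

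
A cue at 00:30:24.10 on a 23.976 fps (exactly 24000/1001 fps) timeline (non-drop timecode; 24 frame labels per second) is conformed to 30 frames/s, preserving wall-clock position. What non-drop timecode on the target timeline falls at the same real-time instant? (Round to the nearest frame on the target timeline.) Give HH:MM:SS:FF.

Source frame index: (0×3600 + 30×60 + 24) × 24 + 10 = 43786.
Real time: 43786 / (24000/1001) = 21914893/12000 s.
Target frame: (21914893/12000) × (30) = 21914893/400 ≈ 54787.232 → 54787.
At 30 labels/s: frame 54787 → 00:30:26:07.

00:30:26:07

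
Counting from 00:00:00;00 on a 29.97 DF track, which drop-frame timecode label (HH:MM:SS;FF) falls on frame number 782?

00:00:26;02

Each 10-minute DF block holds 10 × 60 × 30 − 9 × 2 = 17982 frames. 782 ÷ 17982 → 0 full blocks, remainder 782.
Within the partial block the first minute is 1800 frames and each further minute 1798, so 0 further minute boundaries passed. Total skipped labels = 18 × 0 + 2 × 0 = 0.
Non-drop label index = 782 + 0 = 782; at 30 labels/s that is 00:00:26:02, i.e. DF 00:00:26;02.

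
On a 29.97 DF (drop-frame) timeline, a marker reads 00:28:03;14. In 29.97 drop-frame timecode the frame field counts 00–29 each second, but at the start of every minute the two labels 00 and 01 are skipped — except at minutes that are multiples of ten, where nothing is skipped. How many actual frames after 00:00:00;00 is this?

Complete 10-minute blocks: 2, each 17982 frames → 35964.
Remaining 8 whole minutes in the current block: 1800 + 7 × 1798 = 14386 frames.
Within the current minute: 3 × 30 + 14 − 2 = 102 (labels ;00/;01 skipped at this minute). Total = 35964 + 14386 + 102 = 50452.

50452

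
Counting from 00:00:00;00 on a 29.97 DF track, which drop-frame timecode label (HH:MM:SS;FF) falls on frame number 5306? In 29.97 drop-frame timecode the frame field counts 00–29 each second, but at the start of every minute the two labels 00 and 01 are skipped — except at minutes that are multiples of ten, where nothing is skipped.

Each 10-minute DF block holds 10 × 60 × 30 − 9 × 2 = 17982 frames. 5306 ÷ 17982 → 0 full blocks, remainder 5306.
Within the partial block the first minute is 1800 frames and each further minute 1798, so 2 further minute boundaries passed. Total skipped labels = 18 × 0 + 2 × 2 = 4.
Non-drop label index = 5306 + 4 = 5310; at 30 labels/s that is 00:02:57:00, i.e. DF 00:02:57;00.

00:02:57;00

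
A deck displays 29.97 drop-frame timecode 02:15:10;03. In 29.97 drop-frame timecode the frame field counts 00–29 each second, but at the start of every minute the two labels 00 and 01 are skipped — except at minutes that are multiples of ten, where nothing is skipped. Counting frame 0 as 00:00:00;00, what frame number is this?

243059

Complete 10-minute blocks: 13, each 17982 frames → 233766.
Remaining 5 whole minutes in the current block: 1800 + 4 × 1798 = 8992 frames.
Within the current minute: 10 × 30 + 3 − 2 = 301 (labels ;00/;01 skipped at this minute). Total = 233766 + 8992 + 301 = 243059.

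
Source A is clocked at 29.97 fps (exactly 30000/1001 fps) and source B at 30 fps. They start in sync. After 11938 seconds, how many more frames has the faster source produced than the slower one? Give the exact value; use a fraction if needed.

358140/1001 frames

A emits 30000/1001 × 11938 = 358140000/1001 frames; B emits 30 × 11938 = 358140.
Difference = 358140/1001 frames (≈ 357.7822); B is ahead of A.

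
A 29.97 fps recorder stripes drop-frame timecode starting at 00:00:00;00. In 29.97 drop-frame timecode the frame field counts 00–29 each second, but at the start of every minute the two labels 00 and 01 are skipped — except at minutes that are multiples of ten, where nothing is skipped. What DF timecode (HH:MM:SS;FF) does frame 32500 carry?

00:18:04;14

Ten DF minutes hold 17982 frames, so frame 32500 lies in block 1 (frames 17982–35963) with 14518 frames into that block.
The block's first minute is 1800 frames and the rest 1798 each; 14518 frames reaches minute 8, so 1 × 18 + 8 × 2 = 34 labels have been skipped so far.
Adding those back, label number 32500 + 34 = 32534 at 30 labels/s is 1084 s + 14 f = 0 h 18 min 4 s frame 14, i.e. 00:18:04;14.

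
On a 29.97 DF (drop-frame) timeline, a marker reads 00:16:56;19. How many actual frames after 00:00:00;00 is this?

Complete 10-minute blocks: 1, each 17982 frames → 17982.
Remaining 6 whole minutes in the current block: 1800 + 5 × 1798 = 10790 frames.
Within the current minute: 56 × 30 + 19 − 2 = 1697 (labels ;00/;01 skipped at this minute). Total = 17982 + 10790 + 1697 = 30469.

30469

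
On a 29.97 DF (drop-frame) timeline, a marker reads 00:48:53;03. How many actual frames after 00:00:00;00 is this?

87905

As if non-drop at 30 labels/s: (0 × 3600 + 48 × 60 + 53) × 30 + 3 = 87993.
Minute boundaries passed: 48; those not divisible by 10: 48 − 4 = 44; dropped labels = 2 × 44 = 88.
Actual frame index = 87993 − 88 = 87905.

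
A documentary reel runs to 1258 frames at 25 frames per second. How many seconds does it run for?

Running time = 1258 / (25) = 50.32 s.

50.32 seconds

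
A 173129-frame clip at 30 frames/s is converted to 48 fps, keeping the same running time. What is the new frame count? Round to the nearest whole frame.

277006 frames

Frames at target rate = 173129 × (48) / (30) = 1385032/5 ≈ 277006.400.
Nearest whole frame: 277006.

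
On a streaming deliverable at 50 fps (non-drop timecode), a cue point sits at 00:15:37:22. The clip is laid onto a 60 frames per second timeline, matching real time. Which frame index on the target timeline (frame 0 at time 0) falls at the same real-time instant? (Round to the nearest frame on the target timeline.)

Source frame index: (0×3600 + 15×60 + 37) × 50 + 22 = 46872.
Real time: 46872 / (50) = 23436/25 s.
Target frame: (23436/25) × (60) = 281232/5 ≈ 56246.400 → 56246.

frame 56246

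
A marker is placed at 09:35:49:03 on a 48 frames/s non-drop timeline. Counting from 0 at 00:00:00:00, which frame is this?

1658355

Total seconds to the label: (9 × 3600 + 35 × 60 + 49) = 34549.
Frame index = 34549 × 48 + 3 = 1658355.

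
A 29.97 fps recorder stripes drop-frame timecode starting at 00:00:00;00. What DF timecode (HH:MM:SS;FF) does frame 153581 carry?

Each 10-minute DF block holds 10 × 60 × 30 − 9 × 2 = 17982 frames. 153581 ÷ 17982 → 8 full blocks, remainder 9725.
Within the partial block the first minute is 1800 frames and each further minute 1798, so 5 further minute boundaries passed. Total skipped labels = 18 × 8 + 2 × 5 = 154.
Non-drop label index = 153581 + 154 = 153735; at 30 labels/s that is 01:25:24:15, i.e. DF 01:25:24;15.

01:25:24;15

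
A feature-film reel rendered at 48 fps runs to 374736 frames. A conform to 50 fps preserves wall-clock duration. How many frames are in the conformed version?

Target frames = source frames × (target rate / source rate) = 374736 × (50)/(48) = 374736 × 25/24 = 390350.

390350 frames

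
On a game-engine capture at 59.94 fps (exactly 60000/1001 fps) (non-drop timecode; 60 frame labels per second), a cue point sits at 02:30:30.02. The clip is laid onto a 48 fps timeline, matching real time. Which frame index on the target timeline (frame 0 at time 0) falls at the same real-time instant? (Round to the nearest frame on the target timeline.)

frame 433875

Source frame index: (2×3600 + 30×60 + 30) × 60 + 2 = 541802.
Real time: 541802 / (60000/1001) = 271171901/30000 s.
Target frame: (271171901/30000) × (48) = 271171901/625 ≈ 433875.042 → 433875.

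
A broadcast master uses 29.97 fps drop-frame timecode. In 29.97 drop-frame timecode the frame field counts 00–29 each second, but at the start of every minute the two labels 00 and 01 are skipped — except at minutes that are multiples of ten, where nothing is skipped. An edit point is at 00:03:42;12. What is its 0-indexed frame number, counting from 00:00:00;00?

Complete 10-minute blocks: 0, each 17982 frames → 0.
Remaining 3 whole minutes in the current block: 1800 + 2 × 1798 = 5396 frames.
Within the current minute: 42 × 30 + 12 − 2 = 1270 (labels ;00/;01 skipped at this minute). Total = 0 + 5396 + 1270 = 6666.

6666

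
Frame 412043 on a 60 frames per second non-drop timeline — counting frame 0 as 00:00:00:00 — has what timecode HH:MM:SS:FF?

01:54:27:23

412043 ÷ 60 = 6867 full seconds, remainder 23 frames.
6867 s = 1 h 54 min 27 s.
Timecode: 01:54:27:23.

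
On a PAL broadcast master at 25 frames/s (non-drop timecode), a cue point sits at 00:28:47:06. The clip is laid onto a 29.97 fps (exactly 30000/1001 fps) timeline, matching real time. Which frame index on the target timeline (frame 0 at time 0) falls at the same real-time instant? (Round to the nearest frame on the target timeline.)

Source frame index: (0×3600 + 28×60 + 47) × 25 + 6 = 43181.
Real time: 43181 / (25) = 43181/25 s.
Target frame: (43181/25) × (30000/1001) = 51817200/1001 ≈ 51765.435 → 51765.

frame 51765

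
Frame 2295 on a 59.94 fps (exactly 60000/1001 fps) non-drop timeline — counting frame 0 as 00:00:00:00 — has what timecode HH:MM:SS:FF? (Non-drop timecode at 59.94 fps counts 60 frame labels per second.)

00:00:38:15

2295 ÷ 60 = 38 full seconds, remainder 15 frames.
38 s = 0 h 0 min 38 s.
Timecode: 00:00:38:15.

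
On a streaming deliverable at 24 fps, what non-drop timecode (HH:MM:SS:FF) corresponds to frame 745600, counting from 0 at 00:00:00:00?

08:37:46:16

745600 ÷ 24 = 31066 full seconds, remainder 16 frames.
31066 s = 8 h 37 min 46 s.
Timecode: 08:37:46:16.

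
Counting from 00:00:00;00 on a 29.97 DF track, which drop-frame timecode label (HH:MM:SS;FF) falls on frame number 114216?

01:03:31;00

Ten DF minutes hold 17982 frames, so frame 114216 lies in block 6 (frames 107892–125873) with 6324 frames into that block.
The block's first minute is 1800 frames and the rest 1798 each; 6324 frames reaches minute 3, so 6 × 18 + 3 × 2 = 114 labels have been skipped so far.
Adding those back, label number 114216 + 114 = 114330 at 30 labels/s is 3811 s + 0 f = 1 h 3 min 31 s frame 0, i.e. 01:03:31;00.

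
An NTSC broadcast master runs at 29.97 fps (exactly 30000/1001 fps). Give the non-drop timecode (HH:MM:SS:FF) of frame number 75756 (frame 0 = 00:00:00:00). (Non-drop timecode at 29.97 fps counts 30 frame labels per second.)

00:42:05:06

75756 ÷ 30 = 2525 full seconds, remainder 6 frames.
2525 s = 0 h 42 min 5 s.
Timecode: 00:42:05:06.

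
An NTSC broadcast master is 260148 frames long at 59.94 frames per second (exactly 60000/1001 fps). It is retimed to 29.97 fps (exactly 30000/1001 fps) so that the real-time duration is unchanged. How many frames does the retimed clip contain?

130074 frames

Target frames = source frames × (target rate / source rate) = 260148 × (30000/1001)/(60000/1001) = 260148 × 1/2 = 130074.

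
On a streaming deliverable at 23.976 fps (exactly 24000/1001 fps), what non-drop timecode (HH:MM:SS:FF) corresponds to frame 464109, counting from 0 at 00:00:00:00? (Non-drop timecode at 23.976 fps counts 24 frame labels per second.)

05:22:17:21

464109 ÷ 24 = 19337 full seconds, remainder 21 frames.
19337 s = 5 h 22 min 17 s.
Timecode: 05:22:17:21.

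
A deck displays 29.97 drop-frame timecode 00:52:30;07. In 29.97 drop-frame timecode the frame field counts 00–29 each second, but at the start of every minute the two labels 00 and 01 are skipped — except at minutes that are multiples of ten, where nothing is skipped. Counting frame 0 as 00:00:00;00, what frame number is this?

As if non-drop at 30 labels/s: (0 × 3600 + 52 × 60 + 30) × 30 + 7 = 94507.
Minute boundaries passed: 52; those not divisible by 10: 52 − 5 = 47; dropped labels = 2 × 47 = 94.
Actual frame index = 94507 − 94 = 94413.

94413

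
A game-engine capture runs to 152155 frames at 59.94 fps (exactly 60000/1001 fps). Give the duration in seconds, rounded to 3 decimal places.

2538.453 seconds

Running time = 152155 × 1001/60000 = 30461431/12000 s ≈ 2538.453 s.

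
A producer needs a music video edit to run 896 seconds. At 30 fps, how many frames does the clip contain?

Frames = 896 × 30 = 26880.

26880 frames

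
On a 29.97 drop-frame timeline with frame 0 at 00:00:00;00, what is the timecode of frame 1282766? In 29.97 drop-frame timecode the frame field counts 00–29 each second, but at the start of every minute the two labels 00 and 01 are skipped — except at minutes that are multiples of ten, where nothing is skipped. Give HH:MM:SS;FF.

11:53:21;20

Ten DF minutes hold 17982 frames, so frame 1282766 lies in block 71 (frames 1276722–1294703) with 6044 frames into that block.
The block's first minute is 1800 frames and the rest 1798 each; 6044 frames reaches minute 3, so 71 × 18 + 3 × 2 = 1284 labels have been skipped so far.
Adding those back, label number 1282766 + 1284 = 1284050 at 30 labels/s is 42801 s + 20 f = 11 h 53 min 21 s frame 20, i.e. 11:53:21;20.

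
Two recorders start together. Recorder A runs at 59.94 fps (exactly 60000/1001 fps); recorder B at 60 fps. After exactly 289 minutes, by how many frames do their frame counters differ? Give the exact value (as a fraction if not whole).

289 min = 17340 s.
A emits 60000/1001 × 17340 = 1040400000/1001 frames; B emits 60 × 17340 = 1040400.
Difference = 1040400/1001 frames (≈ 1039.3606); B is ahead of A.

1040400/1001 frames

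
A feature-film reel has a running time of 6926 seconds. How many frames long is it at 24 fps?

Frames = 6926 × 24 = 166224.

166224 frames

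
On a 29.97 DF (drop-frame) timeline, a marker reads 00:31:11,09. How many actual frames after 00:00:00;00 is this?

56083

Complete 10-minute blocks: 3, each 17982 frames → 53946.
Remaining 1 whole minute in the current block: 1800 + 0 × 1798 = 1800 frames.
Within the current minute: 11 × 30 + 9 − 2 = 337 (labels ;00/;01 skipped at this minute). Total = 53946 + 1800 + 337 = 56083.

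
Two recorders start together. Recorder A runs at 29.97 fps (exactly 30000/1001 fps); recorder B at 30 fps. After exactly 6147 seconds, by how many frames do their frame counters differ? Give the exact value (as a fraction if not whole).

A emits 30000/1001 × 6147 = 184410000/1001 frames; B emits 30 × 6147 = 184410.
Difference = 184410/1001 frames (≈ 184.2258); B is ahead of A.

184410/1001 frames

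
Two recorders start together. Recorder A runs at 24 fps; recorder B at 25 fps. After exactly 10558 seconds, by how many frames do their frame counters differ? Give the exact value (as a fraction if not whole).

10558 frames

A emits 24 × 10558 = 253392 frames; B emits 25 × 10558 = 263950.
Difference = 10558 frames; B is ahead of A.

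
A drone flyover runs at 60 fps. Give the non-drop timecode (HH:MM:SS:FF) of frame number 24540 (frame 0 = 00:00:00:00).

00:06:49:00

24540 ÷ 60 = 409 full seconds, remainder 0 frames.
409 s = 0 h 6 min 49 s.
Timecode: 00:06:49:00.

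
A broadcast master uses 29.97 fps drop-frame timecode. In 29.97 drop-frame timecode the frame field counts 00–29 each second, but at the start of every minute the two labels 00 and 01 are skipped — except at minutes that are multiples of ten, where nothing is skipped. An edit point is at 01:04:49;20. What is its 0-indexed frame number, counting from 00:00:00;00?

116574

Complete 10-minute blocks: 6, each 17982 frames → 107892.
Remaining 4 whole minutes in the current block: 1800 + 3 × 1798 = 7194 frames.
Within the current minute: 49 × 30 + 20 − 2 = 1488 (labels ;00/;01 skipped at this minute). Total = 107892 + 7194 + 1488 = 116574.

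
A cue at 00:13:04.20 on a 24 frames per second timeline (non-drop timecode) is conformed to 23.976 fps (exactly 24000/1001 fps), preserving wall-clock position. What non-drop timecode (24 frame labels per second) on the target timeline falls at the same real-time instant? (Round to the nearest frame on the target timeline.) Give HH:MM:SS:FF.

Source frame index: (0×3600 + 13×60 + 4) × 24 + 20 = 18836.
Real time: 18836 / (24) = 4709/6 s.
Target frame: (4709/6) × (24000/1001) = 18836000/1001 ≈ 18817.183 → 18817.
At 24 labels/s: frame 18817 → 00:13:04:01.

00:13:04:01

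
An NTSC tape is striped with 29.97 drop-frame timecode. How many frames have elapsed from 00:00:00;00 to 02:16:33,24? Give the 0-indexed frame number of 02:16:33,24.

Complete 10-minute blocks: 13, each 17982 frames → 233766.
Remaining 6 whole minutes in the current block: 1800 + 5 × 1798 = 10790 frames.
Within the current minute: 33 × 30 + 24 − 2 = 1012 (labels ;00/;01 skipped at this minute). Total = 233766 + 10790 + 1012 = 245568.

245568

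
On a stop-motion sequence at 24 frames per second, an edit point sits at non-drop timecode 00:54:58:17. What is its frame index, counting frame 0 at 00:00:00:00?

Total seconds to the label: (0 × 3600 + 54 × 60 + 58) = 3298.
Frame index = 3298 × 24 + 17 = 79169.

frame 79169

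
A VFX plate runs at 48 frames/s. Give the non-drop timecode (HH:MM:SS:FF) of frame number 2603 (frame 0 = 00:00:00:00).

00:00:54:11

2603 ÷ 48 = 54 full seconds, remainder 11 frames.
54 s = 0 h 0 min 54 s.
Timecode: 00:00:54:11.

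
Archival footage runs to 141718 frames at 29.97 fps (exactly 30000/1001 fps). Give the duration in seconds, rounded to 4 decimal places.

Running time = 141718 × 1001/30000 = 70929859/15000 s ≈ 4728.6573 s.

4728.6573 seconds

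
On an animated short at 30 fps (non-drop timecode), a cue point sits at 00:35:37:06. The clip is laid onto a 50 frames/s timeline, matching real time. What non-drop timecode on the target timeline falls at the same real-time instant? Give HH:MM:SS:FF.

00:35:37:10

Source frame index: (0×3600 + 35×60 + 37) × 30 + 6 = 64116.
Real time: 64116 / (30) = 10686/5 s.
Target frame: (10686/5) × (50) = 106860.
At 50 labels/s: frame 106860 → 00:35:37:10.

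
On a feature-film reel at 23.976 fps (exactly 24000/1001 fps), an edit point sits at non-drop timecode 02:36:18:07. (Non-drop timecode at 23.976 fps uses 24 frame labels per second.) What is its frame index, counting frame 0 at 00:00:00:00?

Total seconds to the label: (2 × 3600 + 36 × 60 + 18) = 9378.
Frame index = 9378 × 24 + 7 = 225079.

frame 225079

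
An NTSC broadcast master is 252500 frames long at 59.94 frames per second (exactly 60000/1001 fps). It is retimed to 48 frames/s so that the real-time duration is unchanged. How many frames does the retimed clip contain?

202202 frames

Target frames = source frames × (target rate / source rate) = 252500 × (48)/(60000/1001) = 252500 × 1001/1250 = 202202.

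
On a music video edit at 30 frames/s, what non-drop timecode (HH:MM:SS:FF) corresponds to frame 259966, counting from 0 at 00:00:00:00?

02:24:25:16

259966 ÷ 30 = 8665 full seconds, remainder 16 frames.
8665 s = 2 h 24 min 25 s.
Timecode: 02:24:25:16.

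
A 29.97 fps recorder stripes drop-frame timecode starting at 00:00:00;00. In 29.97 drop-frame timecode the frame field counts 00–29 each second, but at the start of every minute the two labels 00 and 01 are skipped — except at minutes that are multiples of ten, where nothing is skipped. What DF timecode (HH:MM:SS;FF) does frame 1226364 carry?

Each 10-minute DF block holds 10 × 60 × 30 − 9 × 2 = 17982 frames. 1226364 ÷ 17982 → 68 full blocks, remainder 3588.
Within the partial block the first minute is 1800 frames and each further minute 1798, so 1 further minute boundary passed. Total skipped labels = 18 × 68 + 2 × 1 = 1226.
Non-drop label index = 1226364 + 1226 = 1227590; at 30 labels/s that is 11:21:59:20, i.e. DF 11:21:59;20.

11:21:59;20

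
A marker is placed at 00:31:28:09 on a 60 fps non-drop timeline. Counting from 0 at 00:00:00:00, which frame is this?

Total seconds to the label: (0 × 3600 + 31 × 60 + 28) = 1888.
Frame index = 1888 × 60 + 9 = 113289.

frame 113289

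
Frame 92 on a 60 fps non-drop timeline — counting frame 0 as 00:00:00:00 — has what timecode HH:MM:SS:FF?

92 ÷ 60 = 1 full seconds, remainder 32 frames.
1 s = 0 h 0 min 1 s.
Timecode: 00:00:01:32.

00:00:01:32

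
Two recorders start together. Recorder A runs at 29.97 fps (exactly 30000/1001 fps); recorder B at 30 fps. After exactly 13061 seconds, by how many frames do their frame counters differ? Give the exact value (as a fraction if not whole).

391830/1001 frames

A emits 30000/1001 × 13061 = 391830000/1001 frames; B emits 30 × 13061 = 391830.
Difference = 391830/1001 frames (≈ 391.4386); B is ahead of A.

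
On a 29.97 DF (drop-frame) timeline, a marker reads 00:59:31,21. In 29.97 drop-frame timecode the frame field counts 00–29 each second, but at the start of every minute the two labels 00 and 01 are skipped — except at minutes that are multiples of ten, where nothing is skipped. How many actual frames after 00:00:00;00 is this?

As if non-drop at 30 labels/s: (0 × 3600 + 59 × 60 + 31) × 30 + 21 = 107151.
Minute boundaries passed: 59; those not divisible by 10: 59 − 5 = 54; dropped labels = 2 × 54 = 108.
Actual frame index = 107151 − 108 = 107043.

107043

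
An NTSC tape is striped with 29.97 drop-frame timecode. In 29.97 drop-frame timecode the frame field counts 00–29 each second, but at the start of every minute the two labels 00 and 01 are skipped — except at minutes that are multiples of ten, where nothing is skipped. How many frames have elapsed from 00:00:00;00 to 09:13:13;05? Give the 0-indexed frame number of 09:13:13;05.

Complete 10-minute blocks: 55, each 17982 frames → 989010.
Remaining 3 whole minutes in the current block: 1800 + 2 × 1798 = 5396 frames.
Within the current minute: 13 × 30 + 5 − 2 = 393 (labels ;00/;01 skipped at this minute). Total = 989010 + 5396 + 393 = 994799.

994799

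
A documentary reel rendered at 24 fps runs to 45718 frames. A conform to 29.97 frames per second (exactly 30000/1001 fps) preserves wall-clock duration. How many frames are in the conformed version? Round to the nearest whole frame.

57090 frames

Frames at target rate = 45718 × (30000/1001) / (24) = 57147500/1001 ≈ 57090.410.
Nearest whole frame: 57090.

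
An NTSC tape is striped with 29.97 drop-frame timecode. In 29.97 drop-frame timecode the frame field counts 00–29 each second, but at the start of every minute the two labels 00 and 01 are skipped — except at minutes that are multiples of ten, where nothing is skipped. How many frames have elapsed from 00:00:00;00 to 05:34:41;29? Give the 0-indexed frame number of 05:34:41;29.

601857

As if non-drop at 30 labels/s: (5 × 3600 + 34 × 60 + 41) × 30 + 29 = 602459.
Minute boundaries passed: 334; those not divisible by 10: 334 − 33 = 301; dropped labels = 2 × 301 = 602.
Actual frame index = 602459 − 602 = 601857.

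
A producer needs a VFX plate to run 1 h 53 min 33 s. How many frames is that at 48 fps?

327024 frames

1 h 53 min 33 s = 6813 s.
Frames = 6813 × 48 = 327024.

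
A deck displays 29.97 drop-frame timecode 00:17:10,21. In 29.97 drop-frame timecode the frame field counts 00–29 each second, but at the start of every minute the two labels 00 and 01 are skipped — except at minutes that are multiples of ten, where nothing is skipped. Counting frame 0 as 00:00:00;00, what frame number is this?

30889

Complete 10-minute blocks: 1, each 17982 frames → 17982.
Remaining 7 whole minutes in the current block: 1800 + 6 × 1798 = 12588 frames.
Within the current minute: 10 × 30 + 21 − 2 = 319 (labels ;00/;01 skipped at this minute). Total = 17982 + 12588 + 319 = 30889.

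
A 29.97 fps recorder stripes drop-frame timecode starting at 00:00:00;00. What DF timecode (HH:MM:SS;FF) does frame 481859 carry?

Ten DF minutes hold 17982 frames, so frame 481859 lies in block 26 (frames 467532–485513) with 14327 frames into that block.
The block's first minute is 1800 frames and the rest 1798 each; 14327 frames reaches minute 7, so 26 × 18 + 7 × 2 = 482 labels have been skipped so far.
Adding those back, label number 481859 + 482 = 482341 at 30 labels/s is 16078 s + 1 f = 4 h 27 min 58 s frame 1, i.e. 04:27:58;01.

04:27:58;01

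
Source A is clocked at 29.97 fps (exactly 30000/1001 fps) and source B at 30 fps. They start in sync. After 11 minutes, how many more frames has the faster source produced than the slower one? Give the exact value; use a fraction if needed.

11 min = 660 s.
A emits 30000/1001 × 660 = 1800000/91 frames; B emits 30 × 660 = 19800.
Difference = 1800/91 frames (≈ 19.7802); B is ahead of A.

1800/91 frames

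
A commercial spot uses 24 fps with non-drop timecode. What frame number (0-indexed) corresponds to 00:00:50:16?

Total seconds to the label: (0 × 3600 + 0 × 60 + 50) = 50.
Frame index = 50 × 24 + 16 = 1216.

frame 1216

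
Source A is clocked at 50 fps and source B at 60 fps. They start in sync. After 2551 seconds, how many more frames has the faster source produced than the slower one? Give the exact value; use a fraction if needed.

A emits 50 × 2551 = 127550 frames; B emits 60 × 2551 = 153060.
Difference = 25510 frames; B is ahead of A.

25510 frames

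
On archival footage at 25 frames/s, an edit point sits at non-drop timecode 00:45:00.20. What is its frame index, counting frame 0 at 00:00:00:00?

Total seconds to the label: (0 × 3600 + 45 × 60 + 0) = 2700.
Frame index = 2700 × 25 + 20 = 67520.

67520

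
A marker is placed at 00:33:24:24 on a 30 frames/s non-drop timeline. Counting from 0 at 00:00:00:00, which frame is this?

Total seconds to the label: (0 × 3600 + 33 × 60 + 24) = 2004.
Frame index = 2004 × 30 + 24 = 60144.

frame 60144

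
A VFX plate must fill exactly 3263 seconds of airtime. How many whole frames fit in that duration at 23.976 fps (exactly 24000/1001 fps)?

78233 frames

Frames = 3263 × 24000/1001 = 6024000/77 ≈ 78233.7662.
Complete frames: 78233.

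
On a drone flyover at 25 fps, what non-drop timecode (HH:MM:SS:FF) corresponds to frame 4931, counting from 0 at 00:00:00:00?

4931 ÷ 25 = 197 full seconds, remainder 6 frames.
197 s = 0 h 3 min 17 s.
Timecode: 00:03:17:06.

00:03:17:06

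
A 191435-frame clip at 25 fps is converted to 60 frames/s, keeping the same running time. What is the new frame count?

Target frames = source frames × (target rate / source rate) = 191435 × (60)/(25) = 191435 × 12/5 = 459444.

459444 frames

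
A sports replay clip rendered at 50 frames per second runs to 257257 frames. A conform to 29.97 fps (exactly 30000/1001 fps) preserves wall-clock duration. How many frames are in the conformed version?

Target frames = source frames × (target rate / source rate) = 257257 × (30000/1001)/(50) = 257257 × 600/1001 = 154200.

154200 frames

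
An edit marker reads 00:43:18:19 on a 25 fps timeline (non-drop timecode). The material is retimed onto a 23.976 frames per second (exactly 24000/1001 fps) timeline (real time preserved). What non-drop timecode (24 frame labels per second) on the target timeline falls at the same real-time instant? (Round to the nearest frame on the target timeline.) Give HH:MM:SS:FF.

Source frame index: (0×3600 + 43×60 + 18) × 25 + 19 = 64969.
Real time: 64969 / (25) = 64969/25 s.
Target frame: (64969/25) × (24000/1001) = 62370240/1001 ≈ 62307.932 → 62308.
At 24 labels/s: frame 62308 → 00:43:16:04.

00:43:16:04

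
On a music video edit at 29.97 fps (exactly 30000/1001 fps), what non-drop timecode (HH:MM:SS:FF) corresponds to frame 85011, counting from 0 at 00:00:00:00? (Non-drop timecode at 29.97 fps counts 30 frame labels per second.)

85011 ÷ 30 = 2833 full seconds, remainder 21 frames.
2833 s = 0 h 47 min 13 s.
Timecode: 00:47:13:21.

00:47:13:21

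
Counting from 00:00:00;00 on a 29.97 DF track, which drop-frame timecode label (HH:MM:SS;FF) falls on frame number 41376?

00:23:00;18

Ten DF minutes hold 17982 frames, so frame 41376 lies in block 2 (frames 35964–53945) with 5412 frames into that block.
The block's first minute is 1800 frames and the rest 1798 each; 5412 frames reaches minute 3, so 2 × 18 + 3 × 2 = 42 labels have been skipped so far.
Adding those back, label number 41376 + 42 = 41418 at 30 labels/s is 1380 s + 18 f = 0 h 23 min 0 s frame 18, i.e. 00:23:00;18.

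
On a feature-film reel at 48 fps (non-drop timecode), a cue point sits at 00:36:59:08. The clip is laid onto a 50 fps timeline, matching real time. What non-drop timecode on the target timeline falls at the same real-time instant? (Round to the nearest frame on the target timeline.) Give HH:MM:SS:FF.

00:36:59:08

Source frame index: (0×3600 + 36×60 + 59) × 48 + 8 = 106520.
Real time: 106520 / (48) = 13315/6 s.
Target frame: (13315/6) × (50) = 332875/3 ≈ 110958.333 → 110958.
At 50 labels/s: frame 110958 → 00:36:59:08.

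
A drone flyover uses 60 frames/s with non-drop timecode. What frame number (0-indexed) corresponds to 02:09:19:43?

Total seconds to the label: (2 × 3600 + 9 × 60 + 19) = 7759.
Frame index = 7759 × 60 + 43 = 465583.

465583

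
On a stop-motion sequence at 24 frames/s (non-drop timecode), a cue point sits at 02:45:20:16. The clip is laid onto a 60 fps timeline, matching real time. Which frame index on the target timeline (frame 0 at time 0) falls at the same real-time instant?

frame 595240

Source frame index: (2×3600 + 45×60 + 20) × 24 + 16 = 238096.
Real time: 238096 / (24) = 29762/3 s.
Target frame: (29762/3) × (60) = 595240.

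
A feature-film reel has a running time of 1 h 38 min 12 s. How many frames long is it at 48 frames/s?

1 h 38 min 12 s = 5892 s.
Frames = 5892 × 48 = 282816.

282816 frames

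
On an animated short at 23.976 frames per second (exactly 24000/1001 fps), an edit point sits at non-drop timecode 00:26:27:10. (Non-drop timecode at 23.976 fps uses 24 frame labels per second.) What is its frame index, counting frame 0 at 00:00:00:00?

frame 38098

Total seconds to the label: (0 × 3600 + 26 × 60 + 27) = 1587.
Frame index = 1587 × 24 + 10 = 38098.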